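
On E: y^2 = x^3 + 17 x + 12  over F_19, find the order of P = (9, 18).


Compute successive multiples of P until we hit O:
  1P = (9, 18)
  2P = (10, 17)
  3P = (1, 12)
  4P = (6, 8)
  5P = (13, 13)
  6P = (14, 12)
  7P = (2, 4)
  8P = (12, 14)
  ... (continuing to 19P)
  19P = O

ord(P) = 19


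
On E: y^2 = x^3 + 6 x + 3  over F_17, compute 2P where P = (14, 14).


Doubling: s = (3 x1^2 + a) / (2 y1)
s = (3*14^2 + 6) / (2*14) mod 17 = 3
x3 = s^2 - 2 x1 mod 17 = 3^2 - 2*14 = 15
y3 = s (x1 - x3) - y1 mod 17 = 3 * (14 - 15) - 14 = 0

2P = (15, 0)


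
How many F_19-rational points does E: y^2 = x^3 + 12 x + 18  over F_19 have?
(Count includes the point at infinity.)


For each x in F_19, count y with y^2 = x^3 + 12 x + 18 mod 19:
  x = 3: RHS = 5, y in [9, 10]  -> 2 point(s)
  x = 4: RHS = 16, y in [4, 15]  -> 2 point(s)
  x = 9: RHS = 0, y in [0]  -> 1 point(s)
  x = 10: RHS = 17, y in [6, 13]  -> 2 point(s)
  x = 12: RHS = 9, y in [3, 16]  -> 2 point(s)
  x = 14: RHS = 4, y in [2, 17]  -> 2 point(s)
  x = 15: RHS = 1, y in [1, 18]  -> 2 point(s)
  x = 17: RHS = 5, y in [9, 10]  -> 2 point(s)
  x = 18: RHS = 5, y in [9, 10]  -> 2 point(s)
Affine points: 17. Add the point at infinity: total = 18.

#E(F_19) = 18


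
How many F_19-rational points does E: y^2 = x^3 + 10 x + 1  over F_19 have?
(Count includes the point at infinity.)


For each x in F_19, count y with y^2 = x^3 + 10 x + 1 mod 19:
  x = 0: RHS = 1, y in [1, 18]  -> 2 point(s)
  x = 3: RHS = 1, y in [1, 18]  -> 2 point(s)
  x = 5: RHS = 5, y in [9, 10]  -> 2 point(s)
  x = 6: RHS = 11, y in [7, 12]  -> 2 point(s)
  x = 8: RHS = 4, y in [2, 17]  -> 2 point(s)
  x = 11: RHS = 17, y in [6, 13]  -> 2 point(s)
  x = 12: RHS = 6, y in [5, 14]  -> 2 point(s)
  x = 14: RHS = 16, y in [4, 15]  -> 2 point(s)
  x = 15: RHS = 11, y in [7, 12]  -> 2 point(s)
  x = 16: RHS = 1, y in [1, 18]  -> 2 point(s)
  x = 17: RHS = 11, y in [7, 12]  -> 2 point(s)
  x = 18: RHS = 9, y in [3, 16]  -> 2 point(s)
Affine points: 24. Add the point at infinity: total = 25.

#E(F_19) = 25


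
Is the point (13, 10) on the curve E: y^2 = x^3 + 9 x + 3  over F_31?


Check whether y^2 = x^3 + 9 x + 3 (mod 31) for (x, y) = (13, 10).
LHS: y^2 = 10^2 mod 31 = 7
RHS: x^3 + 9 x + 3 = 13^3 + 9*13 + 3 mod 31 = 23
LHS != RHS

No, not on the curve


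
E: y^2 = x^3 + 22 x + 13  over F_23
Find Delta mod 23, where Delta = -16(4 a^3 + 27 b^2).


4 a^3 + 27 b^2 = 4*22^3 + 27*13^2 = 42592 + 4563 = 47155
Delta = -16 * (47155) = -754480
Delta mod 23 = 12

Delta = 12 (mod 23)


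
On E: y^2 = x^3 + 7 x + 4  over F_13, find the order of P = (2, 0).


Compute successive multiples of P until we hit O:
  1P = (2, 0)
  2P = O

ord(P) = 2


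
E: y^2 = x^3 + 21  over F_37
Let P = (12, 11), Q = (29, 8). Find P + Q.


P != Q, so use the chord formula.
s = (y2 - y1) / (x2 - x1) = (34) / (17) mod 37 = 2
x3 = s^2 - x1 - x2 mod 37 = 2^2 - 12 - 29 = 0
y3 = s (x1 - x3) - y1 mod 37 = 2 * (12 - 0) - 11 = 13

P + Q = (0, 13)


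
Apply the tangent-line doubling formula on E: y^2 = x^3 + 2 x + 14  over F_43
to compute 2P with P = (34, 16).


Doubling: s = (3 x1^2 + a) / (2 y1)
s = (3*34^2 + 2) / (2*16) mod 43 = 9
x3 = s^2 - 2 x1 mod 43 = 9^2 - 2*34 = 13
y3 = s (x1 - x3) - y1 mod 43 = 9 * (34 - 13) - 16 = 1

2P = (13, 1)


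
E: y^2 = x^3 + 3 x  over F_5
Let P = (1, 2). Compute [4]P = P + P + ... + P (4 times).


k = 4 = 100_2 (binary, LSB first: 001)
Double-and-add from P = (1, 2):
  bit 0 = 0: acc unchanged = O
  bit 1 = 0: acc unchanged = O
  bit 2 = 1: acc = O + (1, 3) = (1, 3)

4P = (1, 3)


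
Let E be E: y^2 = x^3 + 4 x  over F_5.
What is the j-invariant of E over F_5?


Delta = -16(4 a^3 + 27 b^2) mod 5 = 4
-1728 * (4 a)^3 = -1728 * (4*4)^3 mod 5 = 2
j = 2 * 4^(-1) mod 5 = 3

j = 3 (mod 5)


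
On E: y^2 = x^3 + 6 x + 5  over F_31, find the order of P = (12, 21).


Compute successive multiples of P until we hit O:
  1P = (12, 21)
  2P = (12, 10)
  3P = O

ord(P) = 3


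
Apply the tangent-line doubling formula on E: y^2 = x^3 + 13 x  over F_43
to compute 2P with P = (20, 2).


Doubling: s = (3 x1^2 + a) / (2 y1)
s = (3*20^2 + 13) / (2*2) mod 43 = 13
x3 = s^2 - 2 x1 mod 43 = 13^2 - 2*20 = 0
y3 = s (x1 - x3) - y1 mod 43 = 13 * (20 - 0) - 2 = 0

2P = (0, 0)


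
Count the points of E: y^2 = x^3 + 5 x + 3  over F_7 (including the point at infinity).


For each x in F_7, count y with y^2 = x^3 + 5 x + 3 mod 7:
  x = 1: RHS = 2, y in [3, 4]  -> 2 point(s)
  x = 2: RHS = 0, y in [0]  -> 1 point(s)
  x = 6: RHS = 4, y in [2, 5]  -> 2 point(s)
Affine points: 5. Add the point at infinity: total = 6.

#E(F_7) = 6


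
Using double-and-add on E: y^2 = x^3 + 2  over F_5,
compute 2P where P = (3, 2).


k = 2 = 10_2 (binary, LSB first: 01)
Double-and-add from P = (3, 2):
  bit 0 = 0: acc unchanged = O
  bit 1 = 1: acc = O + (3, 3) = (3, 3)

2P = (3, 3)


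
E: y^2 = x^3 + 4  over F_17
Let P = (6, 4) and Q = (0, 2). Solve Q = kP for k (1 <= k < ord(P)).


Enumerate multiples of P until we hit Q = (0, 2):
  1P = (6, 4)
  2P = (13, 12)
  3P = (0, 15)
  4P = (12, 7)
  5P = (12, 10)
  6P = (0, 2)
Match found at i = 6.

k = 6


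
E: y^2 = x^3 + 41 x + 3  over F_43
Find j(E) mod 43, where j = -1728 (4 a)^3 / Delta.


Delta = -16(4 a^3 + 27 b^2) mod 43 = 21
-1728 * (4 a)^3 = -1728 * (4*41)^3 mod 43 = 11
j = 11 * 21^(-1) mod 43 = 21

j = 21 (mod 43)


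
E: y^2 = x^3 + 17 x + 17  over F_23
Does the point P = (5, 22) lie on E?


Check whether y^2 = x^3 + 17 x + 17 (mod 23) for (x, y) = (5, 22).
LHS: y^2 = 22^2 mod 23 = 1
RHS: x^3 + 17 x + 17 = 5^3 + 17*5 + 17 mod 23 = 20
LHS != RHS

No, not on the curve


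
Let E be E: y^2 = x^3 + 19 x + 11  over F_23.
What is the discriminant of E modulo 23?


4 a^3 + 27 b^2 = 4*19^3 + 27*11^2 = 27436 + 3267 = 30703
Delta = -16 * (30703) = -491248
Delta mod 23 = 9

Delta = 9 (mod 23)


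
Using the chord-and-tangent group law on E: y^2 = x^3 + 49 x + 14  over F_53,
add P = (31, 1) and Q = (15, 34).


P != Q, so use the chord formula.
s = (y2 - y1) / (x2 - x1) = (33) / (37) mod 53 = 41
x3 = s^2 - x1 - x2 mod 53 = 41^2 - 31 - 15 = 45
y3 = s (x1 - x3) - y1 mod 53 = 41 * (31 - 45) - 1 = 8

P + Q = (45, 8)


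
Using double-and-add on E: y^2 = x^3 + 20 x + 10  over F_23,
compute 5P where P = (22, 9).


k = 5 = 101_2 (binary, LSB first: 101)
Double-and-add from P = (22, 9):
  bit 0 = 1: acc = O + (22, 9) = (22, 9)
  bit 1 = 0: acc unchanged = (22, 9)
  bit 2 = 1: acc = (22, 9) + (2, 9) = (22, 14)

5P = (22, 14)


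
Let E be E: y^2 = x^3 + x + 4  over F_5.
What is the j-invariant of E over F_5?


Delta = -16(4 a^3 + 27 b^2) mod 5 = 4
-1728 * (4 a)^3 = -1728 * (4*1)^3 mod 5 = 3
j = 3 * 4^(-1) mod 5 = 2

j = 2 (mod 5)


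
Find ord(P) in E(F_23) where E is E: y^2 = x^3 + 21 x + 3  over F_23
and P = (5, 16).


Compute successive multiples of P until we hit O:
  1P = (5, 16)
  2P = (22, 2)
  3P = (4, 17)
  4P = (15, 17)
  5P = (6, 0)
  6P = (15, 6)
  7P = (4, 6)
  8P = (22, 21)
  ... (continuing to 10P)
  10P = O

ord(P) = 10


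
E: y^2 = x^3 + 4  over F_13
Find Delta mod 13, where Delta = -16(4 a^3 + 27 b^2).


4 a^3 + 27 b^2 = 4*0^3 + 27*4^2 = 0 + 432 = 432
Delta = -16 * (432) = -6912
Delta mod 13 = 4

Delta = 4 (mod 13)


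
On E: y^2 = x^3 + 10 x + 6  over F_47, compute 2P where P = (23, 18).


Doubling: s = (3 x1^2 + a) / (2 y1)
s = (3*23^2 + 10) / (2*18) mod 47 = 30
x3 = s^2 - 2 x1 mod 47 = 30^2 - 2*23 = 8
y3 = s (x1 - x3) - y1 mod 47 = 30 * (23 - 8) - 18 = 9

2P = (8, 9)


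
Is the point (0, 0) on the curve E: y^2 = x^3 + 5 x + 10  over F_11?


Check whether y^2 = x^3 + 5 x + 10 (mod 11) for (x, y) = (0, 0).
LHS: y^2 = 0^2 mod 11 = 0
RHS: x^3 + 5 x + 10 = 0^3 + 5*0 + 10 mod 11 = 10
LHS != RHS

No, not on the curve


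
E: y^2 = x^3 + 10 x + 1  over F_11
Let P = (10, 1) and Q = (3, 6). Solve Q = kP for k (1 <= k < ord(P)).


Enumerate multiples of P until we hit Q = (3, 6):
  1P = (10, 1)
  2P = (3, 6)
Match found at i = 2.

k = 2


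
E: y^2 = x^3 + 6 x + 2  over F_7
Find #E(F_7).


For each x in F_7, count y with y^2 = x^3 + 6 x + 2 mod 7:
  x = 0: RHS = 2, y in [3, 4]  -> 2 point(s)
  x = 1: RHS = 2, y in [3, 4]  -> 2 point(s)
  x = 2: RHS = 1, y in [1, 6]  -> 2 point(s)
  x = 6: RHS = 2, y in [3, 4]  -> 2 point(s)
Affine points: 8. Add the point at infinity: total = 9.

#E(F_7) = 9


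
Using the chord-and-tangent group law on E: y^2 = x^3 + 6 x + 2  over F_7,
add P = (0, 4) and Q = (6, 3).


P != Q, so use the chord formula.
s = (y2 - y1) / (x2 - x1) = (6) / (6) mod 7 = 1
x3 = s^2 - x1 - x2 mod 7 = 1^2 - 0 - 6 = 2
y3 = s (x1 - x3) - y1 mod 7 = 1 * (0 - 2) - 4 = 1

P + Q = (2, 1)


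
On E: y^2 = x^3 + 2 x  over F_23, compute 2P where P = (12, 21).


Doubling: s = (3 x1^2 + a) / (2 y1)
s = (3*12^2 + 2) / (2*21) mod 23 = 18
x3 = s^2 - 2 x1 mod 23 = 18^2 - 2*12 = 1
y3 = s (x1 - x3) - y1 mod 23 = 18 * (12 - 1) - 21 = 16

2P = (1, 16)


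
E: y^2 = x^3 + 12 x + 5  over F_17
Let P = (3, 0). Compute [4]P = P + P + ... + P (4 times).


k = 4 = 100_2 (binary, LSB first: 001)
Double-and-add from P = (3, 0):
  bit 0 = 0: acc unchanged = O
  bit 1 = 0: acc unchanged = O
  bit 2 = 1: acc = O + O = O

4P = O


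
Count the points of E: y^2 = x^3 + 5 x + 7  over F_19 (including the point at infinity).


For each x in F_19, count y with y^2 = x^3 + 5 x + 7 mod 19:
  x = 0: RHS = 7, y in [8, 11]  -> 2 point(s)
  x = 2: RHS = 6, y in [5, 14]  -> 2 point(s)
  x = 3: RHS = 11, y in [7, 12]  -> 2 point(s)
  x = 5: RHS = 5, y in [9, 10]  -> 2 point(s)
  x = 6: RHS = 6, y in [5, 14]  -> 2 point(s)
  x = 7: RHS = 5, y in [9, 10]  -> 2 point(s)
  x = 11: RHS = 6, y in [5, 14]  -> 2 point(s)
  x = 12: RHS = 9, y in [3, 16]  -> 2 point(s)
  x = 14: RHS = 9, y in [3, 16]  -> 2 point(s)
  x = 18: RHS = 1, y in [1, 18]  -> 2 point(s)
Affine points: 20. Add the point at infinity: total = 21.

#E(F_19) = 21


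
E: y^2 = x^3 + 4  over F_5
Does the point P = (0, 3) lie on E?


Check whether y^2 = x^3 + 0 x + 4 (mod 5) for (x, y) = (0, 3).
LHS: y^2 = 3^2 mod 5 = 4
RHS: x^3 + 0 x + 4 = 0^3 + 0*0 + 4 mod 5 = 4
LHS = RHS

Yes, on the curve


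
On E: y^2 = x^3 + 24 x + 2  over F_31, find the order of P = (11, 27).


Compute successive multiples of P until we hit O:
  1P = (11, 27)
  2P = (13, 0)
  3P = (11, 4)
  4P = O

ord(P) = 4


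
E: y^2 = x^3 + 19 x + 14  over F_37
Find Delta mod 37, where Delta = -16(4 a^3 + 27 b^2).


4 a^3 + 27 b^2 = 4*19^3 + 27*14^2 = 27436 + 5292 = 32728
Delta = -16 * (32728) = -523648
Delta mod 37 = 13

Delta = 13 (mod 37)


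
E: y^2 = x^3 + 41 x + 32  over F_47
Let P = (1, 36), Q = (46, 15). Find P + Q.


P != Q, so use the chord formula.
s = (y2 - y1) / (x2 - x1) = (26) / (45) mod 47 = 34
x3 = s^2 - x1 - x2 mod 47 = 34^2 - 1 - 46 = 28
y3 = s (x1 - x3) - y1 mod 47 = 34 * (1 - 28) - 36 = 33

P + Q = (28, 33)


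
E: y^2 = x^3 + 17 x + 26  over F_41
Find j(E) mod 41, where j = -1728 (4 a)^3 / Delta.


Delta = -16(4 a^3 + 27 b^2) mod 41 = 8
-1728 * (4 a)^3 = -1728 * (4*17)^3 mod 41 = 23
j = 23 * 8^(-1) mod 41 = 8

j = 8 (mod 41)


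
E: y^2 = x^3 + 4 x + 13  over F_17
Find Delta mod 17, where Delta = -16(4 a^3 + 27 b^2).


4 a^3 + 27 b^2 = 4*4^3 + 27*13^2 = 256 + 4563 = 4819
Delta = -16 * (4819) = -77104
Delta mod 17 = 8

Delta = 8 (mod 17)


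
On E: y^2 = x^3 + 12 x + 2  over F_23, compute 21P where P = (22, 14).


k = 21 = 10101_2 (binary, LSB first: 10101)
Double-and-add from P = (22, 14):
  bit 0 = 1: acc = O + (22, 14) = (22, 14)
  bit 1 = 0: acc unchanged = (22, 14)
  bit 2 = 1: acc = (22, 14) + (5, 16) = (14, 4)
  bit 3 = 0: acc unchanged = (14, 4)
  bit 4 = 1: acc = (14, 4) + (20, 10) = (13, 20)

21P = (13, 20)


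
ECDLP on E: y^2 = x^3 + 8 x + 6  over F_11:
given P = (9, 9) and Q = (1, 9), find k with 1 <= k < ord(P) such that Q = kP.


Enumerate multiples of P until we hit Q = (1, 9):
  1P = (9, 9)
  2P = (7, 3)
  3P = (4, 6)
  4P = (1, 9)
Match found at i = 4.

k = 4


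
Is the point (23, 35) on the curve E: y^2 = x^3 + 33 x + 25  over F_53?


Check whether y^2 = x^3 + 33 x + 25 (mod 53) for (x, y) = (23, 35).
LHS: y^2 = 35^2 mod 53 = 6
RHS: x^3 + 33 x + 25 = 23^3 + 33*23 + 25 mod 53 = 19
LHS != RHS

No, not on the curve


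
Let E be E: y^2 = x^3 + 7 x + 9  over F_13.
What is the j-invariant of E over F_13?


Delta = -16(4 a^3 + 27 b^2) mod 13 = 9
-1728 * (4 a)^3 = -1728 * (4*7)^3 mod 13 = 8
j = 8 * 9^(-1) mod 13 = 11

j = 11 (mod 13)


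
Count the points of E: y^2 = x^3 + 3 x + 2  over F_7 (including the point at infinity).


For each x in F_7, count y with y^2 = x^3 + 3 x + 2 mod 7:
  x = 0: RHS = 2, y in [3, 4]  -> 2 point(s)
  x = 2: RHS = 2, y in [3, 4]  -> 2 point(s)
  x = 4: RHS = 1, y in [1, 6]  -> 2 point(s)
  x = 5: RHS = 2, y in [3, 4]  -> 2 point(s)
Affine points: 8. Add the point at infinity: total = 9.

#E(F_7) = 9


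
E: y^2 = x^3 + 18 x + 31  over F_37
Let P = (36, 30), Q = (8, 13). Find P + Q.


P != Q, so use the chord formula.
s = (y2 - y1) / (x2 - x1) = (20) / (9) mod 37 = 31
x3 = s^2 - x1 - x2 mod 37 = 31^2 - 36 - 8 = 29
y3 = s (x1 - x3) - y1 mod 37 = 31 * (36 - 29) - 30 = 2

P + Q = (29, 2)


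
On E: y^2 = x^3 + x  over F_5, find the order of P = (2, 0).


Compute successive multiples of P until we hit O:
  1P = (2, 0)
  2P = O

ord(P) = 2


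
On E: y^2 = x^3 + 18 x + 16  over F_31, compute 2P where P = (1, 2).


Doubling: s = (3 x1^2 + a) / (2 y1)
s = (3*1^2 + 18) / (2*2) mod 31 = 13
x3 = s^2 - 2 x1 mod 31 = 13^2 - 2*1 = 12
y3 = s (x1 - x3) - y1 mod 31 = 13 * (1 - 12) - 2 = 10

2P = (12, 10)


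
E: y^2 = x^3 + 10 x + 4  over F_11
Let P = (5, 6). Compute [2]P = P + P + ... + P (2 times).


k = 2 = 10_2 (binary, LSB first: 01)
Double-and-add from P = (5, 6):
  bit 0 = 0: acc unchanged = O
  bit 1 = 1: acc = O + (10, 9) = (10, 9)

2P = (10, 9)


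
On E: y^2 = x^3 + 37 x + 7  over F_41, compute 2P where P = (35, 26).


Doubling: s = (3 x1^2 + a) / (2 y1)
s = (3*35^2 + 37) / (2*26) mod 41 = 2
x3 = s^2 - 2 x1 mod 41 = 2^2 - 2*35 = 16
y3 = s (x1 - x3) - y1 mod 41 = 2 * (35 - 16) - 26 = 12

2P = (16, 12)


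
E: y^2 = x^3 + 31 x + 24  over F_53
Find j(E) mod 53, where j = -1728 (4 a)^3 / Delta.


Delta = -16(4 a^3 + 27 b^2) mod 53 = 1
-1728 * (4 a)^3 = -1728 * (4*31)^3 mod 53 = 42
j = 42 * 1^(-1) mod 53 = 42

j = 42 (mod 53)


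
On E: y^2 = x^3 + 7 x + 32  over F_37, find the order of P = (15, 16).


Compute successive multiples of P until we hit O:
  1P = (15, 16)
  2P = (35, 11)
  3P = (31, 25)
  4P = (1, 15)
  5P = (11, 16)
  6P = (11, 21)
  7P = (1, 22)
  8P = (31, 12)
  ... (continuing to 11P)
  11P = O

ord(P) = 11


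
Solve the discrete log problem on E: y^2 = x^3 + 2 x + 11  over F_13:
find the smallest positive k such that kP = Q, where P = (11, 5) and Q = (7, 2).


Enumerate multiples of P until we hit Q = (7, 2):
  1P = (11, 5)
  2P = (7, 11)
  3P = (7, 2)
Match found at i = 3.

k = 3


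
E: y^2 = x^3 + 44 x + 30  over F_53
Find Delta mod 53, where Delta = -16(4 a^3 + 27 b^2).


4 a^3 + 27 b^2 = 4*44^3 + 27*30^2 = 340736 + 24300 = 365036
Delta = -16 * (365036) = -5840576
Delta mod 53 = 24

Delta = 24 (mod 53)


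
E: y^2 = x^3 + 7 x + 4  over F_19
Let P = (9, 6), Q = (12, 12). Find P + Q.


P != Q, so use the chord formula.
s = (y2 - y1) / (x2 - x1) = (6) / (3) mod 19 = 2
x3 = s^2 - x1 - x2 mod 19 = 2^2 - 9 - 12 = 2
y3 = s (x1 - x3) - y1 mod 19 = 2 * (9 - 2) - 6 = 8

P + Q = (2, 8)


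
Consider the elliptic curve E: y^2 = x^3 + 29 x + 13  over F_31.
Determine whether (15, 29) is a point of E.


Check whether y^2 = x^3 + 29 x + 13 (mod 31) for (x, y) = (15, 29).
LHS: y^2 = 29^2 mod 31 = 4
RHS: x^3 + 29 x + 13 = 15^3 + 29*15 + 13 mod 31 = 10
LHS != RHS

No, not on the curve


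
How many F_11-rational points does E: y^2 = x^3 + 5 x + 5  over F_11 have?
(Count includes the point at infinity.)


For each x in F_11, count y with y^2 = x^3 + 5 x + 5 mod 11:
  x = 0: RHS = 5, y in [4, 7]  -> 2 point(s)
  x = 1: RHS = 0, y in [0]  -> 1 point(s)
  x = 2: RHS = 1, y in [1, 10]  -> 2 point(s)
  x = 3: RHS = 3, y in [5, 6]  -> 2 point(s)
  x = 4: RHS = 1, y in [1, 10]  -> 2 point(s)
  x = 5: RHS = 1, y in [1, 10]  -> 2 point(s)
  x = 6: RHS = 9, y in [3, 8]  -> 2 point(s)
  x = 7: RHS = 9, y in [3, 8]  -> 2 point(s)
  x = 9: RHS = 9, y in [3, 8]  -> 2 point(s)
Affine points: 17. Add the point at infinity: total = 18.

#E(F_11) = 18


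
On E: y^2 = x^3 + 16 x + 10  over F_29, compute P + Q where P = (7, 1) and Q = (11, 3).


P != Q, so use the chord formula.
s = (y2 - y1) / (x2 - x1) = (2) / (4) mod 29 = 15
x3 = s^2 - x1 - x2 mod 29 = 15^2 - 7 - 11 = 4
y3 = s (x1 - x3) - y1 mod 29 = 15 * (7 - 4) - 1 = 15

P + Q = (4, 15)


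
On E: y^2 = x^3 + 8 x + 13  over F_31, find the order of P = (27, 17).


Compute successive multiples of P until we hit O:
  1P = (27, 17)
  2P = (12, 15)
  3P = (8, 0)
  4P = (12, 16)
  5P = (27, 14)
  6P = O

ord(P) = 6


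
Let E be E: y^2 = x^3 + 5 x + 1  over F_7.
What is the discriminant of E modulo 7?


4 a^3 + 27 b^2 = 4*5^3 + 27*1^2 = 500 + 27 = 527
Delta = -16 * (527) = -8432
Delta mod 7 = 3

Delta = 3 (mod 7)


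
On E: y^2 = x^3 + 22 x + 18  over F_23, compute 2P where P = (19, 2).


Doubling: s = (3 x1^2 + a) / (2 y1)
s = (3*19^2 + 22) / (2*2) mod 23 = 6
x3 = s^2 - 2 x1 mod 23 = 6^2 - 2*19 = 21
y3 = s (x1 - x3) - y1 mod 23 = 6 * (19 - 21) - 2 = 9

2P = (21, 9)


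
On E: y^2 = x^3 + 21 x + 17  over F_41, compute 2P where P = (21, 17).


k = 2 = 10_2 (binary, LSB first: 01)
Double-and-add from P = (21, 17):
  bit 0 = 0: acc unchanged = O
  bit 1 = 1: acc = O + (4, 40) = (4, 40)

2P = (4, 40)


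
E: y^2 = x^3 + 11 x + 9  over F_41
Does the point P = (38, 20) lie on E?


Check whether y^2 = x^3 + 11 x + 9 (mod 41) for (x, y) = (38, 20).
LHS: y^2 = 20^2 mod 41 = 31
RHS: x^3 + 11 x + 9 = 38^3 + 11*38 + 9 mod 41 = 31
LHS = RHS

Yes, on the curve


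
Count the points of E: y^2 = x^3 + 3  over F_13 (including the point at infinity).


For each x in F_13, count y with y^2 = x^3 + 0 x + 3 mod 13:
  x = 0: RHS = 3, y in [4, 9]  -> 2 point(s)
  x = 1: RHS = 4, y in [2, 11]  -> 2 point(s)
  x = 3: RHS = 4, y in [2, 11]  -> 2 point(s)
  x = 9: RHS = 4, y in [2, 11]  -> 2 point(s)
Affine points: 8. Add the point at infinity: total = 9.

#E(F_13) = 9


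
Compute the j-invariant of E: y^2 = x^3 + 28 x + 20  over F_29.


Delta = -16(4 a^3 + 27 b^2) mod 29 = 17
-1728 * (4 a)^3 = -1728 * (4*28)^3 mod 29 = 15
j = 15 * 17^(-1) mod 29 = 6

j = 6 (mod 29)


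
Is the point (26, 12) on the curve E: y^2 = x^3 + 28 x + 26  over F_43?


Check whether y^2 = x^3 + 28 x + 26 (mod 43) for (x, y) = (26, 12).
LHS: y^2 = 12^2 mod 43 = 15
RHS: x^3 + 28 x + 26 = 26^3 + 28*26 + 26 mod 43 = 12
LHS != RHS

No, not on the curve


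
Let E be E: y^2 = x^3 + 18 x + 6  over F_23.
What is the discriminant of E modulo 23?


4 a^3 + 27 b^2 = 4*18^3 + 27*6^2 = 23328 + 972 = 24300
Delta = -16 * (24300) = -388800
Delta mod 23 = 15

Delta = 15 (mod 23)


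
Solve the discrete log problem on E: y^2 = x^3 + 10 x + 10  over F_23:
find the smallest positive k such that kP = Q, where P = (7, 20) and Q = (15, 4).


Enumerate multiples of P until we hit Q = (15, 4):
  1P = (7, 20)
  2P = (12, 15)
  3P = (5, 1)
  4P = (15, 19)
  5P = (10, 12)
  6P = (8, 21)
  7P = (9, 1)
  8P = (11, 18)
  9P = (11, 5)
  10P = (9, 22)
  11P = (8, 2)
  12P = (10, 11)
  13P = (15, 4)
Match found at i = 13.

k = 13


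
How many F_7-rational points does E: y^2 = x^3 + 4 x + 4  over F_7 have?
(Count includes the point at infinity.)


For each x in F_7, count y with y^2 = x^3 + 4 x + 4 mod 7:
  x = 0: RHS = 4, y in [2, 5]  -> 2 point(s)
  x = 1: RHS = 2, y in [3, 4]  -> 2 point(s)
  x = 3: RHS = 1, y in [1, 6]  -> 2 point(s)
  x = 4: RHS = 0, y in [0]  -> 1 point(s)
  x = 5: RHS = 2, y in [3, 4]  -> 2 point(s)
Affine points: 9. Add the point at infinity: total = 10.

#E(F_7) = 10


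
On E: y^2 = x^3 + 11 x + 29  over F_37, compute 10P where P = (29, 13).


k = 10 = 1010_2 (binary, LSB first: 0101)
Double-and-add from P = (29, 13):
  bit 0 = 0: acc unchanged = O
  bit 1 = 1: acc = O + (4, 10) = (4, 10)
  bit 2 = 0: acc unchanged = (4, 10)
  bit 3 = 1: acc = (4, 10) + (35, 31) = (1, 35)

10P = (1, 35)


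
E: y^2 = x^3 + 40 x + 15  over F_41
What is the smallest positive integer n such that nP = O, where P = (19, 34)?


Compute successive multiples of P until we hit O:
  1P = (19, 34)
  2P = (11, 33)
  3P = (36, 10)
  4P = (28, 39)
  5P = (10, 12)
  6P = (20, 0)
  7P = (10, 29)
  8P = (28, 2)
  ... (continuing to 12P)
  12P = O

ord(P) = 12


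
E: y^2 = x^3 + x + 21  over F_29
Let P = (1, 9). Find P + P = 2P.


Doubling: s = (3 x1^2 + a) / (2 y1)
s = (3*1^2 + 1) / (2*9) mod 29 = 26
x3 = s^2 - 2 x1 mod 29 = 26^2 - 2*1 = 7
y3 = s (x1 - x3) - y1 mod 29 = 26 * (1 - 7) - 9 = 9

2P = (7, 9)


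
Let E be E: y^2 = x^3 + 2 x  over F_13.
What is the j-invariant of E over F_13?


Delta = -16(4 a^3 + 27 b^2) mod 13 = 8
-1728 * (4 a)^3 = -1728 * (4*2)^3 mod 13 = 5
j = 5 * 8^(-1) mod 13 = 12

j = 12 (mod 13)


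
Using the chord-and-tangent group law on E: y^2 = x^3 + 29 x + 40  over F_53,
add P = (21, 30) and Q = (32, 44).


P != Q, so use the chord formula.
s = (y2 - y1) / (x2 - x1) = (14) / (11) mod 53 = 35
x3 = s^2 - x1 - x2 mod 53 = 35^2 - 21 - 32 = 6
y3 = s (x1 - x3) - y1 mod 53 = 35 * (21 - 6) - 30 = 18

P + Q = (6, 18)


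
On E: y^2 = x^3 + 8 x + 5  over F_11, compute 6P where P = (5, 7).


k = 6 = 110_2 (binary, LSB first: 011)
Double-and-add from P = (5, 7):
  bit 0 = 0: acc unchanged = O
  bit 1 = 1: acc = O + (5, 4) = (5, 4)
  bit 2 = 1: acc = (5, 4) + (5, 7) = O

6P = O


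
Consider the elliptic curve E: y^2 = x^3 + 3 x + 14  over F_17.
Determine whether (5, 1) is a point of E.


Check whether y^2 = x^3 + 3 x + 14 (mod 17) for (x, y) = (5, 1).
LHS: y^2 = 1^2 mod 17 = 1
RHS: x^3 + 3 x + 14 = 5^3 + 3*5 + 14 mod 17 = 1
LHS = RHS

Yes, on the curve


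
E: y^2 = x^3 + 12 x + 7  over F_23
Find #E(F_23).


For each x in F_23, count y with y^2 = x^3 + 12 x + 7 mod 23:
  x = 2: RHS = 16, y in [4, 19]  -> 2 point(s)
  x = 3: RHS = 1, y in [1, 22]  -> 2 point(s)
  x = 4: RHS = 4, y in [2, 21]  -> 2 point(s)
  x = 5: RHS = 8, y in [10, 13]  -> 2 point(s)
  x = 9: RHS = 16, y in [4, 19]  -> 2 point(s)
  x = 10: RHS = 0, y in [0]  -> 1 point(s)
  x = 12: RHS = 16, y in [4, 19]  -> 2 point(s)
  x = 17: RHS = 18, y in [8, 15]  -> 2 point(s)
  x = 18: RHS = 6, y in [11, 12]  -> 2 point(s)
  x = 20: RHS = 13, y in [6, 17]  -> 2 point(s)
Affine points: 19. Add the point at infinity: total = 20.

#E(F_23) = 20


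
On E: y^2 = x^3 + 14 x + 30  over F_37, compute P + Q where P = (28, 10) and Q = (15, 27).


P != Q, so use the chord formula.
s = (y2 - y1) / (x2 - x1) = (17) / (24) mod 37 = 30
x3 = s^2 - x1 - x2 mod 37 = 30^2 - 28 - 15 = 6
y3 = s (x1 - x3) - y1 mod 37 = 30 * (28 - 6) - 10 = 21

P + Q = (6, 21)


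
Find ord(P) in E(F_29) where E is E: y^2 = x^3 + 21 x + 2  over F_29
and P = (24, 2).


Compute successive multiples of P until we hit O:
  1P = (24, 2)
  2P = (6, 24)
  3P = (3, 11)
  4P = (1, 13)
  5P = (13, 23)
  6P = (28, 3)
  7P = (26, 12)
  8P = (4, 11)
  ... (continuing to 36P)
  36P = O

ord(P) = 36


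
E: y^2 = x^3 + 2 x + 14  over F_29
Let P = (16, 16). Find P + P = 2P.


Doubling: s = (3 x1^2 + a) / (2 y1)
s = (3*16^2 + 2) / (2*16) mod 29 = 15
x3 = s^2 - 2 x1 mod 29 = 15^2 - 2*16 = 19
y3 = s (x1 - x3) - y1 mod 29 = 15 * (16 - 19) - 16 = 26

2P = (19, 26)


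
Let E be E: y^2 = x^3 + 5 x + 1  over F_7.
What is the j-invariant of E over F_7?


Delta = -16(4 a^3 + 27 b^2) mod 7 = 3
-1728 * (4 a)^3 = -1728 * (4*5)^3 mod 7 = 6
j = 6 * 3^(-1) mod 7 = 2

j = 2 (mod 7)


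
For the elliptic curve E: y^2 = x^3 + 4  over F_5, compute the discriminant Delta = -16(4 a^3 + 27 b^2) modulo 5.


4 a^3 + 27 b^2 = 4*0^3 + 27*4^2 = 0 + 432 = 432
Delta = -16 * (432) = -6912
Delta mod 5 = 3

Delta = 3 (mod 5)


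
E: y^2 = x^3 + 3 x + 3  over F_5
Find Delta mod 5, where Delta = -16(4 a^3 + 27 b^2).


4 a^3 + 27 b^2 = 4*3^3 + 27*3^2 = 108 + 243 = 351
Delta = -16 * (351) = -5616
Delta mod 5 = 4

Delta = 4 (mod 5)


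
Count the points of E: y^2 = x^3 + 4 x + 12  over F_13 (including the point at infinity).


For each x in F_13, count y with y^2 = x^3 + 4 x + 12 mod 13:
  x = 0: RHS = 12, y in [5, 8]  -> 2 point(s)
  x = 1: RHS = 4, y in [2, 11]  -> 2 point(s)
  x = 3: RHS = 12, y in [5, 8]  -> 2 point(s)
  x = 4: RHS = 1, y in [1, 12]  -> 2 point(s)
  x = 5: RHS = 1, y in [1, 12]  -> 2 point(s)
  x = 8: RHS = 10, y in [6, 7]  -> 2 point(s)
  x = 9: RHS = 10, y in [6, 7]  -> 2 point(s)
  x = 10: RHS = 12, y in [5, 8]  -> 2 point(s)
  x = 11: RHS = 9, y in [3, 10]  -> 2 point(s)
Affine points: 18. Add the point at infinity: total = 19.

#E(F_13) = 19


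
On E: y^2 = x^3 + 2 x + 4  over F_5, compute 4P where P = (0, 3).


k = 4 = 100_2 (binary, LSB first: 001)
Double-and-add from P = (0, 3):
  bit 0 = 0: acc unchanged = O
  bit 1 = 0: acc unchanged = O
  bit 2 = 1: acc = O + (2, 1) = (2, 1)

4P = (2, 1)


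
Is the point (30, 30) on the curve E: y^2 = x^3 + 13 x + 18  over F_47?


Check whether y^2 = x^3 + 13 x + 18 (mod 47) for (x, y) = (30, 30).
LHS: y^2 = 30^2 mod 47 = 7
RHS: x^3 + 13 x + 18 = 30^3 + 13*30 + 18 mod 47 = 7
LHS = RHS

Yes, on the curve


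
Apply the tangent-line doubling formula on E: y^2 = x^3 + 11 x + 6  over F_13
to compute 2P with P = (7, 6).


Doubling: s = (3 x1^2 + a) / (2 y1)
s = (3*7^2 + 11) / (2*6) mod 13 = 11
x3 = s^2 - 2 x1 mod 13 = 11^2 - 2*7 = 3
y3 = s (x1 - x3) - y1 mod 13 = 11 * (7 - 3) - 6 = 12

2P = (3, 12)


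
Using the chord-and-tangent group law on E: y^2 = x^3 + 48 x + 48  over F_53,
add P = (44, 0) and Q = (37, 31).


P != Q, so use the chord formula.
s = (y2 - y1) / (x2 - x1) = (31) / (46) mod 53 = 41
x3 = s^2 - x1 - x2 mod 53 = 41^2 - 44 - 37 = 10
y3 = s (x1 - x3) - y1 mod 53 = 41 * (44 - 10) - 0 = 16

P + Q = (10, 16)


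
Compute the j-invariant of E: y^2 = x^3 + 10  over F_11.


Delta = -16(4 a^3 + 27 b^2) mod 11 = 8
-1728 * (4 a)^3 = -1728 * (4*0)^3 mod 11 = 0
j = 0 * 8^(-1) mod 11 = 0

j = 0 (mod 11)


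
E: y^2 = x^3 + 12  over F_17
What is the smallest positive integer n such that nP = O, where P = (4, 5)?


Compute successive multiples of P until we hit O:
  1P = (4, 5)
  2P = (13, 13)
  3P = (1, 9)
  4P = (10, 3)
  5P = (5, 1)
  6P = (7, 7)
  7P = (14, 11)
  8P = (15, 2)
  ... (continuing to 18P)
  18P = O

ord(P) = 18


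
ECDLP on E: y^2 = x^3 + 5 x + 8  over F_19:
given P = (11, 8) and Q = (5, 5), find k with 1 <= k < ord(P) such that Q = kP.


Enumerate multiples of P until we hit Q = (5, 5):
  1P = (11, 8)
  2P = (13, 3)
  3P = (6, 8)
  4P = (2, 11)
  5P = (4, 15)
  6P = (5, 5)
Match found at i = 6.

k = 6


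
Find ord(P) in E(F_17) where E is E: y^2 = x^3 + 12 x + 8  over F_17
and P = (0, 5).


Compute successive multiples of P until we hit O:
  1P = (0, 5)
  2P = (13, 10)
  3P = (13, 7)
  4P = (0, 12)
  5P = O

ord(P) = 5


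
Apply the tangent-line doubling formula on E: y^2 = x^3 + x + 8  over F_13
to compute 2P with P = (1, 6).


Doubling: s = (3 x1^2 + a) / (2 y1)
s = (3*1^2 + 1) / (2*6) mod 13 = 9
x3 = s^2 - 2 x1 mod 13 = 9^2 - 2*1 = 1
y3 = s (x1 - x3) - y1 mod 13 = 9 * (1 - 1) - 6 = 7

2P = (1, 7)


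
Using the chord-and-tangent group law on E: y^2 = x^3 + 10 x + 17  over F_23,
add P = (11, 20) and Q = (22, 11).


P != Q, so use the chord formula.
s = (y2 - y1) / (x2 - x1) = (14) / (11) mod 23 = 18
x3 = s^2 - x1 - x2 mod 23 = 18^2 - 11 - 22 = 15
y3 = s (x1 - x3) - y1 mod 23 = 18 * (11 - 15) - 20 = 0

P + Q = (15, 0)


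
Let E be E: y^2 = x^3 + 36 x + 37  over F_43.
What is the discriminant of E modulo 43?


4 a^3 + 27 b^2 = 4*36^3 + 27*37^2 = 186624 + 36963 = 223587
Delta = -16 * (223587) = -3577392
Delta mod 43 = 36

Delta = 36 (mod 43)


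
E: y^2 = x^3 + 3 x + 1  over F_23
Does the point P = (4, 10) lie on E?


Check whether y^2 = x^3 + 3 x + 1 (mod 23) for (x, y) = (4, 10).
LHS: y^2 = 10^2 mod 23 = 8
RHS: x^3 + 3 x + 1 = 4^3 + 3*4 + 1 mod 23 = 8
LHS = RHS

Yes, on the curve


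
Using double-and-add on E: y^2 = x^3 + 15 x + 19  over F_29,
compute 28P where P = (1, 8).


k = 28 = 11100_2 (binary, LSB first: 00111)
Double-and-add from P = (1, 8):
  bit 0 = 0: acc unchanged = O
  bit 1 = 0: acc unchanged = O
  bit 2 = 1: acc = O + (13, 27) = (13, 27)
  bit 3 = 1: acc = (13, 27) + (3, 2) = (12, 19)
  bit 4 = 1: acc = (12, 19) + (10, 26) = (12, 10)

28P = (12, 10)


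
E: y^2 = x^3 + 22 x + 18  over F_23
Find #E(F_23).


For each x in F_23, count y with y^2 = x^3 + 22 x + 18 mod 23:
  x = 0: RHS = 18, y in [8, 15]  -> 2 point(s)
  x = 1: RHS = 18, y in [8, 15]  -> 2 point(s)
  x = 2: RHS = 1, y in [1, 22]  -> 2 point(s)
  x = 4: RHS = 9, y in [3, 20]  -> 2 point(s)
  x = 5: RHS = 0, y in [0]  -> 1 point(s)
  x = 7: RHS = 9, y in [3, 20]  -> 2 point(s)
  x = 8: RHS = 16, y in [4, 19]  -> 2 point(s)
  x = 9: RHS = 2, y in [5, 18]  -> 2 point(s)
  x = 11: RHS = 4, y in [2, 21]  -> 2 point(s)
  x = 12: RHS = 9, y in [3, 20]  -> 2 point(s)
  x = 16: RHS = 4, y in [2, 21]  -> 2 point(s)
  x = 18: RHS = 13, y in [6, 17]  -> 2 point(s)
  x = 19: RHS = 4, y in [2, 21]  -> 2 point(s)
  x = 21: RHS = 12, y in [9, 14]  -> 2 point(s)
  x = 22: RHS = 18, y in [8, 15]  -> 2 point(s)
Affine points: 29. Add the point at infinity: total = 30.

#E(F_23) = 30


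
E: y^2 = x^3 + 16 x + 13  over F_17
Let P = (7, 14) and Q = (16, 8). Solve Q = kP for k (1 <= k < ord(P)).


Enumerate multiples of P until we hit Q = (16, 8):
  1P = (7, 14)
  2P = (2, 6)
  3P = (16, 9)
  4P = (9, 6)
  5P = (0, 9)
  6P = (6, 11)
  7P = (13, 2)
  8P = (1, 8)
  9P = (10, 0)
  10P = (1, 9)
  11P = (13, 15)
  12P = (6, 6)
  13P = (0, 8)
  14P = (9, 11)
  15P = (16, 8)
Match found at i = 15.

k = 15


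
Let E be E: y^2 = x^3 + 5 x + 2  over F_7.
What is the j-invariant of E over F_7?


Delta = -16(4 a^3 + 27 b^2) mod 7 = 2
-1728 * (4 a)^3 = -1728 * (4*5)^3 mod 7 = 6
j = 6 * 2^(-1) mod 7 = 3

j = 3 (mod 7)


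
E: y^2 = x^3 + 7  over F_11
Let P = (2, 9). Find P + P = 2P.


Doubling: s = (3 x1^2 + a) / (2 y1)
s = (3*2^2 + 0) / (2*9) mod 11 = 8
x3 = s^2 - 2 x1 mod 11 = 8^2 - 2*2 = 5
y3 = s (x1 - x3) - y1 mod 11 = 8 * (2 - 5) - 9 = 0

2P = (5, 0)


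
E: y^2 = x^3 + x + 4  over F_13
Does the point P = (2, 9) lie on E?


Check whether y^2 = x^3 + 1 x + 4 (mod 13) for (x, y) = (2, 9).
LHS: y^2 = 9^2 mod 13 = 3
RHS: x^3 + 1 x + 4 = 2^3 + 1*2 + 4 mod 13 = 1
LHS != RHS

No, not on the curve


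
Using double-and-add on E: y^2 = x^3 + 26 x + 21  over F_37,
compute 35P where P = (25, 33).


k = 35 = 100011_2 (binary, LSB first: 110001)
Double-and-add from P = (25, 33):
  bit 0 = 1: acc = O + (25, 33) = (25, 33)
  bit 1 = 1: acc = (25, 33) + (34, 29) = (12, 27)
  bit 2 = 0: acc unchanged = (12, 27)
  bit 3 = 0: acc unchanged = (12, 27)
  bit 4 = 0: acc unchanged = (12, 27)
  bit 5 = 1: acc = (12, 27) + (4, 35) = (22, 20)

35P = (22, 20)


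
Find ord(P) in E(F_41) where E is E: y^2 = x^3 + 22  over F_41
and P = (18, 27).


Compute successive multiples of P until we hit O:
  1P = (18, 27)
  2P = (1, 33)
  3P = (40, 29)
  4P = (3, 34)
  5P = (4, 2)
  6P = (27, 36)
  7P = (38, 35)
  8P = (36, 15)
  ... (continuing to 42P)
  42P = O

ord(P) = 42


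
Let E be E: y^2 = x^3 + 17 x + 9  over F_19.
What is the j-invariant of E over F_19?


Delta = -16(4 a^3 + 27 b^2) mod 19 = 5
-1728 * (4 a)^3 = -1728 * (4*17)^3 mod 19 = 1
j = 1 * 5^(-1) mod 19 = 4

j = 4 (mod 19)


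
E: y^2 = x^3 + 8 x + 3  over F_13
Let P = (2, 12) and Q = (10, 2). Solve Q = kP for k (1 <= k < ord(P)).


Enumerate multiples of P until we hit Q = (10, 2):
  1P = (2, 12)
  2P = (5, 5)
  3P = (10, 11)
  4P = (0, 4)
  5P = (1, 5)
  6P = (7, 5)
  7P = (7, 8)
  8P = (1, 8)
  9P = (0, 9)
  10P = (10, 2)
Match found at i = 10.

k = 10


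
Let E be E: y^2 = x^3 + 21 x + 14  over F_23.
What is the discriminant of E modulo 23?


4 a^3 + 27 b^2 = 4*21^3 + 27*14^2 = 37044 + 5292 = 42336
Delta = -16 * (42336) = -677376
Delta mod 23 = 20

Delta = 20 (mod 23)


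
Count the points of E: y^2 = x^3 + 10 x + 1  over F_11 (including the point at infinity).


For each x in F_11, count y with y^2 = x^3 + 10 x + 1 mod 11:
  x = 0: RHS = 1, y in [1, 10]  -> 2 point(s)
  x = 1: RHS = 1, y in [1, 10]  -> 2 point(s)
  x = 3: RHS = 3, y in [5, 6]  -> 2 point(s)
  x = 5: RHS = 0, y in [0]  -> 1 point(s)
  x = 10: RHS = 1, y in [1, 10]  -> 2 point(s)
Affine points: 9. Add the point at infinity: total = 10.

#E(F_11) = 10


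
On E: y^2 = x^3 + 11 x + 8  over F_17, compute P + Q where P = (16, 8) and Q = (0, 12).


P != Q, so use the chord formula.
s = (y2 - y1) / (x2 - x1) = (4) / (1) mod 17 = 4
x3 = s^2 - x1 - x2 mod 17 = 4^2 - 16 - 0 = 0
y3 = s (x1 - x3) - y1 mod 17 = 4 * (16 - 0) - 8 = 5

P + Q = (0, 5)


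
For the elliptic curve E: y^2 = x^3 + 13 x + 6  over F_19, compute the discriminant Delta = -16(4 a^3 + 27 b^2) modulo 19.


4 a^3 + 27 b^2 = 4*13^3 + 27*6^2 = 8788 + 972 = 9760
Delta = -16 * (9760) = -156160
Delta mod 19 = 1

Delta = 1 (mod 19)


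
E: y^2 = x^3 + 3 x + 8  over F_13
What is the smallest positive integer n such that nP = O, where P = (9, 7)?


Compute successive multiples of P until we hit O:
  1P = (9, 7)
  2P = (9, 6)
  3P = O

ord(P) = 3


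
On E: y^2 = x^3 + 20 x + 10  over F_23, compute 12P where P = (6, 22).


k = 12 = 1100_2 (binary, LSB first: 0011)
Double-and-add from P = (6, 22):
  bit 0 = 0: acc unchanged = O
  bit 1 = 0: acc unchanged = O
  bit 2 = 1: acc = O + (1, 10) = (1, 10)
  bit 3 = 1: acc = (1, 10) + (21, 13) = (2, 14)

12P = (2, 14)


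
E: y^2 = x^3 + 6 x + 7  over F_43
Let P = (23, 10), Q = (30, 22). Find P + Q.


P != Q, so use the chord formula.
s = (y2 - y1) / (x2 - x1) = (12) / (7) mod 43 = 14
x3 = s^2 - x1 - x2 mod 43 = 14^2 - 23 - 30 = 14
y3 = s (x1 - x3) - y1 mod 43 = 14 * (23 - 14) - 10 = 30

P + Q = (14, 30)


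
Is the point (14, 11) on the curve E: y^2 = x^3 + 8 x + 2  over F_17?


Check whether y^2 = x^3 + 8 x + 2 (mod 17) for (x, y) = (14, 11).
LHS: y^2 = 11^2 mod 17 = 2
RHS: x^3 + 8 x + 2 = 14^3 + 8*14 + 2 mod 17 = 2
LHS = RHS

Yes, on the curve


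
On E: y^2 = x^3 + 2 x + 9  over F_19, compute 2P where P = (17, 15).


Doubling: s = (3 x1^2 + a) / (2 y1)
s = (3*17^2 + 2) / (2*15) mod 19 = 3
x3 = s^2 - 2 x1 mod 19 = 3^2 - 2*17 = 13
y3 = s (x1 - x3) - y1 mod 19 = 3 * (17 - 13) - 15 = 16

2P = (13, 16)


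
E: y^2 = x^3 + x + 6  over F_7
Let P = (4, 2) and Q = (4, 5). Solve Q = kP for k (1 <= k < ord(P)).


Enumerate multiples of P until we hit Q = (4, 5):
  1P = (4, 2)
  2P = (6, 5)
  3P = (1, 6)
  4P = (3, 6)
  5P = (2, 4)
  6P = (2, 3)
  7P = (3, 1)
  8P = (1, 1)
  9P = (6, 2)
  10P = (4, 5)
Match found at i = 10.

k = 10


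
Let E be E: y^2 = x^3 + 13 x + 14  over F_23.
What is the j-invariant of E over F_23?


Delta = -16(4 a^3 + 27 b^2) mod 23 = 5
-1728 * (4 a)^3 = -1728 * (4*13)^3 mod 23 = 19
j = 19 * 5^(-1) mod 23 = 13

j = 13 (mod 23)


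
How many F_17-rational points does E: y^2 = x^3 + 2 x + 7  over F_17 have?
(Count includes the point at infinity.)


For each x in F_17, count y with y^2 = x^3 + 2 x + 7 mod 17:
  x = 2: RHS = 2, y in [6, 11]  -> 2 point(s)
  x = 8: RHS = 8, y in [5, 12]  -> 2 point(s)
  x = 11: RHS = 0, y in [0]  -> 1 point(s)
  x = 12: RHS = 8, y in [5, 12]  -> 2 point(s)
  x = 14: RHS = 8, y in [5, 12]  -> 2 point(s)
  x = 16: RHS = 4, y in [2, 15]  -> 2 point(s)
Affine points: 11. Add the point at infinity: total = 12.

#E(F_17) = 12


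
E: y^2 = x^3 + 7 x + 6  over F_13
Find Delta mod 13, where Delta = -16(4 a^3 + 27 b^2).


4 a^3 + 27 b^2 = 4*7^3 + 27*6^2 = 1372 + 972 = 2344
Delta = -16 * (2344) = -37504
Delta mod 13 = 1

Delta = 1 (mod 13)


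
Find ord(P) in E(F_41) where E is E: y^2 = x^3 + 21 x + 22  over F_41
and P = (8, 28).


Compute successive multiples of P until we hit O:
  1P = (8, 28)
  2P = (20, 23)
  3P = (22, 12)
  4P = (19, 8)
  5P = (19, 33)
  6P = (22, 29)
  7P = (20, 18)
  8P = (8, 13)
  ... (continuing to 9P)
  9P = O

ord(P) = 9


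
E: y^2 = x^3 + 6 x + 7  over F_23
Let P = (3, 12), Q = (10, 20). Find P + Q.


P != Q, so use the chord formula.
s = (y2 - y1) / (x2 - x1) = (8) / (7) mod 23 = 11
x3 = s^2 - x1 - x2 mod 23 = 11^2 - 3 - 10 = 16
y3 = s (x1 - x3) - y1 mod 23 = 11 * (3 - 16) - 12 = 6

P + Q = (16, 6)


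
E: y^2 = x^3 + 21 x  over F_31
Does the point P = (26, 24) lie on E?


Check whether y^2 = x^3 + 21 x + 0 (mod 31) for (x, y) = (26, 24).
LHS: y^2 = 24^2 mod 31 = 18
RHS: x^3 + 21 x + 0 = 26^3 + 21*26 + 0 mod 31 = 18
LHS = RHS

Yes, on the curve


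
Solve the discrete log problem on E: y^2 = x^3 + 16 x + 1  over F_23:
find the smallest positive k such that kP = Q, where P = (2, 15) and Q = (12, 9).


Enumerate multiples of P until we hit Q = (12, 9):
  1P = (2, 15)
  2P = (12, 14)
  3P = (12, 9)
Match found at i = 3.

k = 3


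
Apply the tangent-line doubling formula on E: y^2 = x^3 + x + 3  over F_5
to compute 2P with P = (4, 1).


Doubling: s = (3 x1^2 + a) / (2 y1)
s = (3*4^2 + 1) / (2*1) mod 5 = 2
x3 = s^2 - 2 x1 mod 5 = 2^2 - 2*4 = 1
y3 = s (x1 - x3) - y1 mod 5 = 2 * (4 - 1) - 1 = 0

2P = (1, 0)


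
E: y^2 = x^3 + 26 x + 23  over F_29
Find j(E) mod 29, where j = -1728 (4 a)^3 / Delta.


Delta = -16(4 a^3 + 27 b^2) mod 29 = 9
-1728 * (4 a)^3 = -1728 * (4*26)^3 mod 29 = 28
j = 28 * 9^(-1) mod 29 = 16

j = 16 (mod 29)


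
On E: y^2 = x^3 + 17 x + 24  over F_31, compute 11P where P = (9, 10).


k = 11 = 1011_2 (binary, LSB first: 1101)
Double-and-add from P = (9, 10):
  bit 0 = 1: acc = O + (9, 10) = (9, 10)
  bit 1 = 1: acc = (9, 10) + (27, 4) = (2, 29)
  bit 2 = 0: acc unchanged = (2, 29)
  bit 3 = 1: acc = (2, 29) + (20, 5) = (28, 16)

11P = (28, 16)


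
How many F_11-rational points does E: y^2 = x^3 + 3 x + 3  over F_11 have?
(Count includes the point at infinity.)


For each x in F_11, count y with y^2 = x^3 + 3 x + 3 mod 11:
  x = 0: RHS = 3, y in [5, 6]  -> 2 point(s)
  x = 5: RHS = 0, y in [0]  -> 1 point(s)
  x = 7: RHS = 4, y in [2, 9]  -> 2 point(s)
  x = 8: RHS = 0, y in [0]  -> 1 point(s)
  x = 9: RHS = 0, y in [0]  -> 1 point(s)
Affine points: 7. Add the point at infinity: total = 8.

#E(F_11) = 8


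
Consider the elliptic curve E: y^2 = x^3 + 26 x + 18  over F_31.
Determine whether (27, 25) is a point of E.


Check whether y^2 = x^3 + 26 x + 18 (mod 31) for (x, y) = (27, 25).
LHS: y^2 = 25^2 mod 31 = 5
RHS: x^3 + 26 x + 18 = 27^3 + 26*27 + 18 mod 31 = 5
LHS = RHS

Yes, on the curve


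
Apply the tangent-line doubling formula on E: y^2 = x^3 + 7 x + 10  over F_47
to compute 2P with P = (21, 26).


Doubling: s = (3 x1^2 + a) / (2 y1)
s = (3*21^2 + 7) / (2*26) mod 47 = 31
x3 = s^2 - 2 x1 mod 47 = 31^2 - 2*21 = 26
y3 = s (x1 - x3) - y1 mod 47 = 31 * (21 - 26) - 26 = 7

2P = (26, 7)


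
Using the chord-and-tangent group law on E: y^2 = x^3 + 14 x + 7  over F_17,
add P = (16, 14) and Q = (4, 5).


P != Q, so use the chord formula.
s = (y2 - y1) / (x2 - x1) = (8) / (5) mod 17 = 5
x3 = s^2 - x1 - x2 mod 17 = 5^2 - 16 - 4 = 5
y3 = s (x1 - x3) - y1 mod 17 = 5 * (16 - 5) - 14 = 7

P + Q = (5, 7)


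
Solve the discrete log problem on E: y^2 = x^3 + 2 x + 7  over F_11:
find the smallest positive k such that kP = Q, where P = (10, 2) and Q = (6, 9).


Enumerate multiples of P until we hit Q = (6, 9):
  1P = (10, 2)
  2P = (7, 10)
  3P = (6, 2)
  4P = (6, 9)
Match found at i = 4.

k = 4


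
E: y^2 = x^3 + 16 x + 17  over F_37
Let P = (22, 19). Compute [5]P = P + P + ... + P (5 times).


k = 5 = 101_2 (binary, LSB first: 101)
Double-and-add from P = (22, 19):
  bit 0 = 1: acc = O + (22, 19) = (22, 19)
  bit 1 = 0: acc unchanged = (22, 19)
  bit 2 = 1: acc = (22, 19) + (32, 16) = (36, 0)

5P = (36, 0)
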